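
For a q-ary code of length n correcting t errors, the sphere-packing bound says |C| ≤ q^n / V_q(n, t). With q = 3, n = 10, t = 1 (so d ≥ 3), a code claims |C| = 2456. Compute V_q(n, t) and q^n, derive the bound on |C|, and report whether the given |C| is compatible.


V_q(n, t) = 21, q^n = 59049, Hamming bound = 2811, |C| = 2456 ≤ bound (satisfied).

Step 1: Compute V_q(n, t) = Σ_{j=0}^1 C(n, j) (q−1)^j.
  j = 0: C(10,0)·(2)^0 = 1·1 = 1.
  j = 1: C(10,1)·(2)^1 = 10·2 = 20.
  V_q(n, t) = 1 + 20 = 21.
Step 2: q^n = 3^10 = 59049.
Step 3: Hamming bound ⌊q^n / V_q(n,t)⌋ = ⌊59049/21⌋ = 2811.
Step 4: Compare |C| = 2456 to 2811: satisfied.
The claimed |C| lies below the Hamming bound.


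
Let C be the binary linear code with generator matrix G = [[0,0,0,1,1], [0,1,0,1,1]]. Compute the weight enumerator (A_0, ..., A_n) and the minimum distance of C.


Weight distribution: A_0 = 1, A_1 = 1, A_2 = 1, A_3 = 1. Minimum distance d = 1.

Enumerate all 2^2 = 4 messages m ∈ F_2^2.
For each, compute codeword c = mG in F_2^5, then tally its weight.
  m = 00 → c = 00000, weight = 0.
  m = 10 → c = 00011, weight = 2.
  m = 01 → c = 01011, weight = 3.
  m = 11 → c = 01000, weight = 1.
Tally weights:
  weight 0: 1 codewords.
  weight 1: 1 codewords.
  weight 2: 1 codewords.
  weight 3: 1 codewords.
Minimum distance d = smallest w > 0 with A_w > 0 = 1.
Sanity: Σ A_w = 4 = 2^2 = 4 ✓.


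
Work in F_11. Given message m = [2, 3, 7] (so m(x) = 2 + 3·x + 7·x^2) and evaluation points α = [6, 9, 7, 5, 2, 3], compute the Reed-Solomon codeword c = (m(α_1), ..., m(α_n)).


c = [8, 2, 3, 5, 3, 8]

Message polynomial: m(x) = 2 + 3·x + 7·x^2 (mod 11).
For each evaluation point α_i, compute m(α_i) mod 11:
  α_1 = 6: Horner steps 7 → 1 → 8, so m(6) = 8.
  α_2 = 9: Horner steps 7 → 0 → 2, so m(9) = 2.
  α_3 = 7: Horner steps 7 → 8 → 3, so m(7) = 3.
  α_4 = 5: Horner steps 7 → 5 → 5, so m(5) = 5.
  α_5 = 2: Horner steps 7 → 6 → 3, so m(2) = 3.
  α_6 = 3: Horner steps 7 → 2 → 8, so m(3) = 8.
Codeword c = [8, 2, 3, 5, 3, 8] ∈ F_11^6.


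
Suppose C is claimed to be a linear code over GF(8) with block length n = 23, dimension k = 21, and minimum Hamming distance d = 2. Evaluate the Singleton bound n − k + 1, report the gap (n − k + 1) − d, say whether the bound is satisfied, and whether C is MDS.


Singleton RHS = n − k + 1 = 3, slack = 1, bound satisfied, not MDS.

Singleton bound: d ≤ n − k + 1.
Here n = 23, k = 21, so n − k + 1 = 3.
Given d = 2, check d ≤ 3: YES.
Slack = (n − k + 1) − d = 1.
The code is NOT MDS (slack = 1 > 0).
Description: the claimed parameters are [23, 21, 2]_8; such a code would be non-MDS.


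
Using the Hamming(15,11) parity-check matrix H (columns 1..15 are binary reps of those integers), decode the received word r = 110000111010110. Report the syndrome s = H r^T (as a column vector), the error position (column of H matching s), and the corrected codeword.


s = (1, 1, 0, 1)^T, error position = 13, corrected codeword c = 110000111010010

Compute s = H r^T mod 2 one row at a time:
  s_1 = 1 + 1 + 0 + 1 + 0 + 1 + 1 + 0 = 5 ≡ 1 (mod 2).
  s_2 = 0 + 0 + 0 + 1 + 0 + 1 + 1 + 0 = 3 ≡ 1 (mod 2).
  s_3 = 1 + 0 + 0 + 1 + 0 + 1 + 1 + 0 = 4 ≡ 0 (mod 2).
  s_4 = 1 + 0 + 0 + 1 + 1 + 1 + 1 + 0 = 5 ≡ 1 (mod 2).
s = (1, 1, 0, 1)^T — this equals column 13 of H (binary 1101), so error is at position 13.
Correct: flip bit 13 of r = 110000111010110 to get c = 110000111010010.


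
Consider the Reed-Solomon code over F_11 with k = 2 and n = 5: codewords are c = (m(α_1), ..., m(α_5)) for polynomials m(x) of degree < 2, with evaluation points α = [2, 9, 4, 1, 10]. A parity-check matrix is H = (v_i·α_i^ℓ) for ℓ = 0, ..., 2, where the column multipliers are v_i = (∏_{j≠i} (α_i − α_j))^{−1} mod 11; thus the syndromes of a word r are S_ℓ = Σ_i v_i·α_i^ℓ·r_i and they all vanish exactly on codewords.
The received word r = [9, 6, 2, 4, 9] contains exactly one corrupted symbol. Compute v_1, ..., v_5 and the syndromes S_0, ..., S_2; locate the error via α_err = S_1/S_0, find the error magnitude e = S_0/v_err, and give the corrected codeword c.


S = (10, 9, 7), error at position 1, error magnitude e = 2, c = [7, 6, 2, 4, 9].

Step 1: column multipliers v_i = (∏_{j≠i}(α_i − α_j))^{−1} mod 11.
  i = 1 (α = 2): (2−9)(2−4)(2−1)(2−10) = (−7)·(−2)·1·(−8) = −112 ≡ 9, so v_1 = 9^{−1} = 5 (mod 11).
  i = 2 (α = 9): (9−2)(9−4)(9−1)(9−10) = 7·5·8·(−1) = −280 ≡ 6, so v_2 = 6^{−1} = 2 (mod 11).
  i = 3 (α = 4): (4−2)(4−9)(4−1)(4−10) = 2·(−5)·3·(−6) = 180 ≡ 4, so v_3 = 4^{−1} = 3 (mod 11).
  i = 4 (α = 1): (1−2)(1−9)(1−4)(1−10) = (−1)·(−8)·(−3)·(−9) = 216 ≡ 7, so v_4 = 7^{−1} = 8 (mod 11).
  i = 5 (α = 10): (10−2)(10−9)(10−4)(10−1) = 8·1·6·9 = 432 ≡ 3, so v_5 = 3^{−1} = 4 (mod 11).
  v = [5, 2, 3, 8, 4].
Step 2: syndromes of r = [9, 6, 2, 4, 9] (all sums mod 11).
  S_0 = Σ v_i r_i = 5·9 + 2·6 + 3·2 + 8·4 + 4·9 = 131 ≡ 10.
  S_1 = Σ v_i α_i r_i = 5·2·9 + 2·9·6 + 3·4·2 + 8·1·4 + 4·10·9 = 614 ≡ 9.
  α_i^2 mod 11 = [4, 4, 5, 1, 1].
  S_2 = Σ v_i α_i^2 r_i = 5·4·9 + 2·4·6 + 3·5·2 + 8·1·4 + 4·1·9 = 326 ≡ 7.
  S = (10, 9, 7) ≠ 0, so r is not a codeword (an error is present).
Step 3: locate the error. For a single error e at position i, S_ℓ = v_i·e·α_i^ℓ, so α_err = S_1/S_0.
  S_0^{−1} = 10^{−1} = 10 (mod 11), so α_err = 9·10 = 90 ≡ 2 = α_1. Error position i = 1.
  Consistency check: S_2/S_1 = 7·5 = 35 ≡ 2 = α_err ✓ (single-error assumption holds).
Step 4: error magnitude e = S_0/v_1 = S_0·∏_{j≠1}(α_1 − α_j) = 10·9 = 90 ≡ 2 (mod 11).
Step 5: correct position 1: c_1 = r_1 − e = 9 − 2 ≡ 7 (mod 11). Hence c = [7, 6, 2, 4, 9].
  Check: interpolating c through the α_i gives m(x) = 1 + 3·x (degree < 2) with m(α_i) = c_i for every i, so c is indeed a codeword.


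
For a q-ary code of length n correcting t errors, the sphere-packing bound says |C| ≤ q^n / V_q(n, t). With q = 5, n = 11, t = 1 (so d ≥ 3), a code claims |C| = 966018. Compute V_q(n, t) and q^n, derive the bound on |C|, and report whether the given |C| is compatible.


V_q(n, t) = 45, q^n = 48828125, Hamming bound = 1085069, |C| = 966018 ≤ bound (satisfied).

Step 1: Compute V_q(n, t) = Σ_{j=0}^1 C(n, j) (q−1)^j.
  j = 0: C(11,0)·(4)^0 = 1·1 = 1.
  j = 1: C(11,1)·(4)^1 = 11·4 = 44.
  V_q(n, t) = 1 + 44 = 45.
Step 2: q^n = 5^11 = 48828125.
Step 3: Hamming bound ⌊q^n / V_q(n,t)⌋ = ⌊48828125/45⌋ = 1085069.
Step 4: Compare |C| = 966018 to 1085069: satisfied.
The claimed |C| lies below the Hamming bound.


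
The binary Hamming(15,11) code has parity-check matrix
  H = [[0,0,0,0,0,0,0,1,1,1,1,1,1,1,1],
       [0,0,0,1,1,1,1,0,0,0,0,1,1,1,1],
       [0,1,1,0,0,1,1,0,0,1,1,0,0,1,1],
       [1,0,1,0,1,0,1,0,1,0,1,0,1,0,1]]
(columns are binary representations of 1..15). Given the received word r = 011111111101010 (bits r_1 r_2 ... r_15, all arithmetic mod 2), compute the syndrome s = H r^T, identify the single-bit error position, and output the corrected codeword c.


s = (1, 0, 0, 0)^T, error position = 8, corrected codeword c = 011111101101010

Compute s = H r^T mod 2 one row at a time:
  s_1 = 1 + 1 + 1 + 0 + 1 + 0 + 1 + 0 = 5 ≡ 1 (mod 2).
  s_2 = 1 + 1 + 1 + 1 + 1 + 0 + 1 + 0 = 6 ≡ 0 (mod 2).
  s_3 = 1 + 1 + 1 + 1 + 1 + 0 + 1 + 0 = 6 ≡ 0 (mod 2).
  s_4 = 0 + 1 + 1 + 1 + 1 + 0 + 0 + 0 = 4 ≡ 0 (mod 2).
s = (1, 0, 0, 0)^T — this equals column 8 of H (binary 1000), so error is at position 8.
Correct: flip bit 8 of r = 011111111101010 to get c = 011111101101010.


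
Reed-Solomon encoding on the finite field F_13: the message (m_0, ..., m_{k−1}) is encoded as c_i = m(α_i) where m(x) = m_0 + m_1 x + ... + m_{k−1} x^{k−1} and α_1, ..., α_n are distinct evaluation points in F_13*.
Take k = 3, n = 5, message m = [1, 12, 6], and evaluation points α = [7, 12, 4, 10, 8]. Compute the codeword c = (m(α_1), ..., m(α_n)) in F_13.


c = [2, 8, 2, 6, 0]

Message polynomial: m(x) = 1 + 12·x + 6·x^2 (mod 13).
For each evaluation point α_i, compute m(α_i) mod 13:
  α_1 = 7: Horner steps 6 → 2 → 2, so m(7) = 2.
  α_2 = 12: Horner steps 6 → 6 → 8, so m(12) = 8.
  α_3 = 4: Horner steps 6 → 10 → 2, so m(4) = 2.
  α_4 = 10: Horner steps 6 → 7 → 6, so m(10) = 6.
  α_5 = 8: Horner steps 6 → 8 → 0, so m(8) = 0.
Codeword c = [2, 8, 2, 6, 0] ∈ F_13^5.


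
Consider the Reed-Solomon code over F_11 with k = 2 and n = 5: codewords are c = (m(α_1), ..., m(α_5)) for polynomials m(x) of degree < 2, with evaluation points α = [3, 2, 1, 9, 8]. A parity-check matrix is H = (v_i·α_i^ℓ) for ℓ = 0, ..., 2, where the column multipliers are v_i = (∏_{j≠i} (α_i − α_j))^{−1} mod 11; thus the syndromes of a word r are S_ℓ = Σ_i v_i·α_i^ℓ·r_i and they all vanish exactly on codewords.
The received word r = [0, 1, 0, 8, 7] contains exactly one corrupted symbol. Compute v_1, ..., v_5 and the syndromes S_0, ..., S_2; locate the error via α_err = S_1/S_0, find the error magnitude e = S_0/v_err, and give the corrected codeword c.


S = (4, 1, 3), error at position 1, error magnitude e = 9, c = [2, 1, 0, 8, 7].

Step 1: column multipliers v_i = (∏_{j≠i}(α_i − α_j))^{−1} mod 11.
  i = 1 (α = 3): (3−2)(3−1)(3−9)(3−8) = 1·2·(−6)·(−5) = 60 ≡ 5, so v_1 = 5^{−1} = 9 (mod 11).
  i = 2 (α = 2): (2−3)(2−1)(2−9)(2−8) = (−1)·1·(−7)·(−6) = −42 ≡ 2, so v_2 = 2^{−1} = 6 (mod 11).
  i = 3 (α = 1): (1−3)(1−2)(1−9)(1−8) = (−2)·(−1)·(−8)·(−7) = 112 ≡ 2, so v_3 = 2^{−1} = 6 (mod 11).
  i = 4 (α = 9): (9−3)(9−2)(9−1)(9−8) = 6·7·8·1 = 336 ≡ 6, so v_4 = 6^{−1} = 2 (mod 11).
  i = 5 (α = 8): (8−3)(8−2)(8−1)(8−9) = 5·6·7·(−1) = −210 ≡ 10, so v_5 = 10^{−1} = 10 (mod 11).
  v = [9, 6, 6, 2, 10].
Step 2: syndromes of r = [0, 1, 0, 8, 7] (all sums mod 11).
  S_0 = Σ v_i r_i = 9·0 + 6·1 + 6·0 + 2·8 + 10·7 = 92 ≡ 4.
  S_1 = Σ v_i α_i r_i = 9·3·0 + 6·2·1 + 6·1·0 + 2·9·8 + 10·8·7 = 716 ≡ 1.
  α_i^2 mod 11 = [9, 4, 1, 4, 9].
  S_2 = Σ v_i α_i^2 r_i = 9·9·0 + 6·4·1 + 6·1·0 + 2·4·8 + 10·9·7 = 718 ≡ 3.
  S = (4, 1, 3) ≠ 0, so r is not a codeword (an error is present).
Step 3: locate the error. For a single error e at position i, S_ℓ = v_i·e·α_i^ℓ, so α_err = S_1/S_0.
  S_0^{−1} = 4^{−1} = 3 (mod 11), so α_err = 1·3 = 3 ≡ 3 = α_1. Error position i = 1.
  Consistency check: S_2/S_1 = 3·1 = 3 ≡ 3 = α_err ✓ (single-error assumption holds).
Step 4: error magnitude e = S_0/v_1 = S_0·∏_{j≠1}(α_1 − α_j) = 4·5 = 20 ≡ 9 (mod 11).
Step 5: correct position 1: c_1 = r_1 − e = 0 − 9 ≡ 2 (mod 11). Hence c = [2, 1, 0, 8, 7].
  Check: interpolating c through the α_i gives m(x) = 10 + 1·x (degree < 2) with m(α_i) = c_i for every i, so c is indeed a codeword.


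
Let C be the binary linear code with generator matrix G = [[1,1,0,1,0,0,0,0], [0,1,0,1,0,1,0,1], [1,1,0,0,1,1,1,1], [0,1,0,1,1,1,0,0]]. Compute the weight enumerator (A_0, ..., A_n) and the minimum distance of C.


Weight distribution: A_0 = 1, A_2 = 1, A_3 = 6, A_4 = 5, A_5 = 2, A_6 = 1. Minimum distance d = 2.

Enumerate all 2^4 = 16 messages m ∈ F_2^4.
For each, compute codeword c = mG in F_2^8, then tally its weight.
  m = 0000 → c = 00000000, weight = 0.
  m = 1000 → c = 11010000, weight = 3.
  m = 0100 → c = 01010101, weight = 4.
  m = 1100 → c = 10000101, weight = 3.
  m = 0010 → c = 11001111, weight = 6.
  m = 1010 → c = 00011111, weight = 5.
  m = 0110 → c = 10011010, weight = 4.
  m = 1110 → c = 01001010, weight = 3.
  m = 0001 → c = 01011100, weight = 4.
  m = 1001 → c = 10001100, weight = 3.
  m = 0101 → c = 00001001, weight = 2.
  m = 1101 → c = 11011001, weight = 5.
  m = 0011 → c = 10010011, weight = 4.
  m = 1011 → c = 01000011, weight = 3.
  m = 0111 → c = 11000110, weight = 4.
  m = 1111 → c = 00010110, weight = 3.
Tally weights:
  weight 0: 1 codewords.
  weight 2: 1 codewords.
  weight 3: 6 codewords.
  weight 4: 5 codewords.
  weight 5: 2 codewords.
  weight 6: 1 codewords.
Minimum distance d = smallest w > 0 with A_w > 0 = 2.
Sanity: Σ A_w = 16 = 2^4 = 16 ✓.


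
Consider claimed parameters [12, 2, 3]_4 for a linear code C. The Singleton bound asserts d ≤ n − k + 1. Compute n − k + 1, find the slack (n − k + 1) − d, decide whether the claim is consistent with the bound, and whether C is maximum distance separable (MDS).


Singleton RHS = n − k + 1 = 11, slack = 8, bound satisfied, not MDS.

Singleton bound: d ≤ n − k + 1.
Here n = 12, k = 2, so n − k + 1 = 11.
Given d = 3, check d ≤ 11: YES.
Slack = (n − k + 1) − d = 8.
The code is NOT MDS (slack = 8 > 0).
Description: the claimed parameters are [12, 2, 3]_4; such a code would be non-MDS.


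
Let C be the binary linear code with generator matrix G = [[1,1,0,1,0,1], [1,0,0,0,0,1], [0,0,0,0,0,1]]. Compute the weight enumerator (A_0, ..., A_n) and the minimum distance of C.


Weight distribution: A_0 = 1, A_1 = 2, A_2 = 2, A_3 = 2, A_4 = 1. Minimum distance d = 1.

Enumerate all 2^3 = 8 messages m ∈ F_2^3.
For each, compute codeword c = mG in F_2^6, then tally its weight.
  m = 000 → c = 000000, weight = 0.
  m = 100 → c = 110101, weight = 4.
  m = 010 → c = 100001, weight = 2.
  m = 110 → c = 010100, weight = 2.
  m = 001 → c = 000001, weight = 1.
  m = 101 → c = 110100, weight = 3.
  m = 011 → c = 100000, weight = 1.
  m = 111 → c = 010101, weight = 3.
Tally weights:
  weight 0: 1 codewords.
  weight 1: 2 codewords.
  weight 2: 2 codewords.
  weight 3: 2 codewords.
  weight 4: 1 codewords.
Minimum distance d = smallest w > 0 with A_w > 0 = 1.
Sanity: Σ A_w = 8 = 2^3 = 8 ✓.


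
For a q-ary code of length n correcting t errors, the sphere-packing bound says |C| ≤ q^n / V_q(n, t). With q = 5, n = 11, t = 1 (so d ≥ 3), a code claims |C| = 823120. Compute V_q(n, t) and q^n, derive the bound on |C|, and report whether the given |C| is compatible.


V_q(n, t) = 45, q^n = 48828125, Hamming bound = 1085069, |C| = 823120 ≤ bound (satisfied).

Step 1: Compute V_q(n, t) = Σ_{j=0}^1 C(n, j) (q−1)^j.
  j = 0: C(11,0)·(4)^0 = 1·1 = 1.
  j = 1: C(11,1)·(4)^1 = 11·4 = 44.
  V_q(n, t) = 1 + 44 = 45.
Step 2: q^n = 5^11 = 48828125.
Step 3: Hamming bound ⌊q^n / V_q(n,t)⌋ = ⌊48828125/45⌋ = 1085069.
Step 4: Compare |C| = 823120 to 1085069: satisfied.
The claimed |C| lies below the Hamming bound.


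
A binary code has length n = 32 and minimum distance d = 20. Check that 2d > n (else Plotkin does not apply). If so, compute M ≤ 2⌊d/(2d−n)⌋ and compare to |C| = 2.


Plotkin bound M ≤ 4; given |C| = 2 ≤ bound (satisfied).

Check applicability: 2d = 40, n = 32.
2d − n = 8 > 0, so Plotkin applies.
Compute d/(2d−n) = 20/8 ≈ 2.5000.
⌊d/(2d−n)⌋ = 2.
Plotkin bound: M ≤ 2·2 = 4.
Given |C| = 2, check: satisfied.
This |C| is below the Plotkin bound.


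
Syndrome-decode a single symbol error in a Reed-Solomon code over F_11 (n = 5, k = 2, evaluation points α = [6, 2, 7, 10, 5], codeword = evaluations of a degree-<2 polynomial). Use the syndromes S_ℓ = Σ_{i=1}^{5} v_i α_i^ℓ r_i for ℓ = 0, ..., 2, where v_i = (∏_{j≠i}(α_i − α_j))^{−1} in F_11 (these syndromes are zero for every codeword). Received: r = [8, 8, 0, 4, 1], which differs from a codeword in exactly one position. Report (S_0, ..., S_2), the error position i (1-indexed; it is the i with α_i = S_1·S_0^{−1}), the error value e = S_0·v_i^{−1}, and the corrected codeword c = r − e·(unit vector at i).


S = (7, 9, 10), error at position 1, error magnitude e = 2, c = [6, 8, 0, 4, 1].

Step 1: column multipliers v_i = (∏_{j≠i}(α_i − α_j))^{−1} mod 11.
  i = 1 (α = 6): (6−2)(6−7)(6−10)(6−5) = 4·(−1)·(−4)·1 = 16 ≡ 5, so v_1 = 5^{−1} = 9 (mod 11).
  i = 2 (α = 2): (2−6)(2−7)(2−10)(2−5) = (−4)·(−5)·(−8)·(−3) = 480 ≡ 7, so v_2 = 7^{−1} = 8 (mod 11).
  i = 3 (α = 7): (7−6)(7−2)(7−10)(7−5) = 1·5·(−3)·2 = −30 ≡ 3, so v_3 = 3^{−1} = 4 (mod 11).
  i = 4 (α = 10): (10−6)(10−2)(10−7)(10−5) = 4·8·3·5 = 480 ≡ 7, so v_4 = 7^{−1} = 8 (mod 11).
  i = 5 (α = 5): (5−6)(5−2)(5−7)(5−10) = (−1)·3·(−2)·(−5) = −30 ≡ 3, so v_5 = 3^{−1} = 4 (mod 11).
  v = [9, 8, 4, 8, 4].
Step 2: syndromes of r = [8, 8, 0, 4, 1] (all sums mod 11).
  S_0 = Σ v_i r_i = 9·8 + 8·8 + 4·0 + 8·4 + 4·1 = 172 ≡ 7.
  S_1 = Σ v_i α_i r_i = 9·6·8 + 8·2·8 + 4·7·0 + 8·10·4 + 4·5·1 = 900 ≡ 9.
  α_i^2 mod 11 = [3, 4, 5, 1, 3].
  S_2 = Σ v_i α_i^2 r_i = 9·3·8 + 8·4·8 + 4·5·0 + 8·1·4 + 4·3·1 = 516 ≡ 10.
  S = (7, 9, 10) ≠ 0, so r is not a codeword (an error is present).
Step 3: locate the error. For a single error e at position i, S_ℓ = v_i·e·α_i^ℓ, so α_err = S_1/S_0.
  S_0^{−1} = 7^{−1} = 8 (mod 11), so α_err = 9·8 = 72 ≡ 6 = α_1. Error position i = 1.
  Consistency check: S_2/S_1 = 10·5 = 50 ≡ 6 = α_err ✓ (single-error assumption holds).
Step 4: error magnitude e = S_0/v_1 = S_0·∏_{j≠1}(α_1 − α_j) = 7·5 = 35 ≡ 2 (mod 11).
Step 5: correct position 1: c_1 = r_1 − e = 8 − 2 ≡ 6 (mod 11). Hence c = [6, 8, 0, 4, 1].
  Check: interpolating c through the α_i gives m(x) = 9 + 5·x (degree < 2) with m(α_i) = c_i for every i, so c is indeed a codeword.


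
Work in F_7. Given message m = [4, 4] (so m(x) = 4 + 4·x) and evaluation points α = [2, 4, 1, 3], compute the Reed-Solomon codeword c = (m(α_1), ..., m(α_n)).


c = [5, 6, 1, 2]

Message polynomial: m(x) = 4 + 4·x (mod 7).
For each evaluation point α_i, compute m(α_i) mod 7:
  α_1 = 2: Horner steps 4 → 5, so m(2) = 5.
  α_2 = 4: Horner steps 4 → 6, so m(4) = 6.
  α_3 = 1: Horner steps 4 → 1, so m(1) = 1.
  α_4 = 3: Horner steps 4 → 2, so m(3) = 2.
Codeword c = [5, 6, 1, 2] ∈ F_7^4.


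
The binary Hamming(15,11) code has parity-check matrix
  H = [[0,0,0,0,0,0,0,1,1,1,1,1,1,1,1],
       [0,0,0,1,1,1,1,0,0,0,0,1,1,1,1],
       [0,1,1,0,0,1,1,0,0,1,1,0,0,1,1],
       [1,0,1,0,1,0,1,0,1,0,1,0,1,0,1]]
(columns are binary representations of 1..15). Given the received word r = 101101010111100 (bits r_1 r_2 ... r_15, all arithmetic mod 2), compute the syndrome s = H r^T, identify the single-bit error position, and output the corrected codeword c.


s = (1, 0, 0, 0)^T, error position = 8, corrected codeword c = 101101000111100

Compute s = H r^T mod 2 one row at a time:
  s_1 = 1 + 0 + 1 + 1 + 1 + 1 + 0 + 0 = 5 ≡ 1 (mod 2).
  s_2 = 1 + 0 + 1 + 0 + 1 + 1 + 0 + 0 = 4 ≡ 0 (mod 2).
  s_3 = 0 + 1 + 1 + 0 + 1 + 1 + 0 + 0 = 4 ≡ 0 (mod 2).
  s_4 = 1 + 1 + 0 + 0 + 0 + 1 + 1 + 0 = 4 ≡ 0 (mod 2).
s = (1, 0, 0, 0)^T — this equals column 8 of H (binary 1000), so error is at position 8.
Correct: flip bit 8 of r = 101101010111100 to get c = 101101000111100.


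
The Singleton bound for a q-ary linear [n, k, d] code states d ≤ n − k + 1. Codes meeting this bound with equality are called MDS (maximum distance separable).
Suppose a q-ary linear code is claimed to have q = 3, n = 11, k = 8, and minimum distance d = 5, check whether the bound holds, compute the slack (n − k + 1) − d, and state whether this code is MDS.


Singleton RHS = n − k + 1 = 4, slack = -1, bound violated (no such code; not MDS).

Singleton bound: d ≤ n − k + 1.
Here n = 11, k = 8, so n − k + 1 = 4.
Given d = 5, check d ≤ 4: NO.
Slack = (n − k + 1) − d = -1.
The slack is negative: d = 5 exceeds n − k + 1 = 4 by 1, so the Singleton bound is violated and no linear [11, 8, 5]_3 code can exist. In particular it is not MDS (MDS requires d = n − k + 1 exactly).
Description: the claimed parameters are [11, 8, 5]_3; such a code would be impossible (violates the Singleton bound).


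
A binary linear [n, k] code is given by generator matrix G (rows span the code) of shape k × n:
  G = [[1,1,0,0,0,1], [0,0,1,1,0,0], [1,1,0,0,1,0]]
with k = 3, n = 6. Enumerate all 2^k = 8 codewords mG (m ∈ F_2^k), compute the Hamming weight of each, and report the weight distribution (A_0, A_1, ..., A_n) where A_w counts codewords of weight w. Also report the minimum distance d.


Weight distribution: A_0 = 1, A_2 = 2, A_3 = 2, A_4 = 1, A_5 = 2. Minimum distance d = 2.

Enumerate all 2^3 = 8 messages m ∈ F_2^3.
For each, compute codeword c = mG in F_2^6, then tally its weight.
  m = 000 → c = 000000, weight = 0.
  m = 100 → c = 110001, weight = 3.
  m = 010 → c = 001100, weight = 2.
  m = 110 → c = 111101, weight = 5.
  m = 001 → c = 110010, weight = 3.
  m = 101 → c = 000011, weight = 2.
  m = 011 → c = 111110, weight = 5.
  m = 111 → c = 001111, weight = 4.
Tally weights:
  weight 0: 1 codewords.
  weight 2: 2 codewords.
  weight 3: 2 codewords.
  weight 4: 1 codewords.
  weight 5: 2 codewords.
Minimum distance d = smallest w > 0 with A_w > 0 = 2.
Sanity: Σ A_w = 8 = 2^3 = 8 ✓.


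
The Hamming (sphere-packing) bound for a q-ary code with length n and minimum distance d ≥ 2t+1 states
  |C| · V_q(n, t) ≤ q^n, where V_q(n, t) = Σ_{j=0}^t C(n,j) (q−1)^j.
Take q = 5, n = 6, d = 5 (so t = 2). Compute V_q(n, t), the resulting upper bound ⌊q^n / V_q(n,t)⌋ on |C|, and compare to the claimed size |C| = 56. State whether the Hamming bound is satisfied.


V_q(n, t) = 265, q^n = 15625, Hamming bound = 58, |C| = 56 ≤ bound (satisfied).

Step 1: Compute V_q(n, t) = Σ_{j=0}^2 C(n, j) (q−1)^j.
  j = 0: C(6,0)·(4)^0 = 1·1 = 1.
  j = 1: C(6,1)·(4)^1 = 6·4 = 24.
  j = 2: C(6,2)·(4)^2 = 15·16 = 240.
  V_q(n, t) = 1 + 24 + 240 = 265.
Step 2: q^n = 5^6 = 15625.
Step 3: Hamming bound ⌊q^n / V_q(n,t)⌋ = ⌊15625/265⌋ = 58.
Step 4: Compare |C| = 56 to 58: satisfied.
The claimed |C| lies below the Hamming bound.


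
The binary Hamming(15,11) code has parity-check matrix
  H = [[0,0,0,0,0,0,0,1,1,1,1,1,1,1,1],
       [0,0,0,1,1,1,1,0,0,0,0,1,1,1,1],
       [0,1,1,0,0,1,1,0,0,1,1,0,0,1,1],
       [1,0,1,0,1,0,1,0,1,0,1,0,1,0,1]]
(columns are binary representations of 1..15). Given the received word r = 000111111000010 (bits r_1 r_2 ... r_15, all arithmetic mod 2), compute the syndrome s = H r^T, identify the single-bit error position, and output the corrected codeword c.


s = (1, 1, 1, 1)^T, error position = 15, corrected codeword c = 000111111000011

Compute s = H r^T mod 2 one row at a time:
  s_1 = 1 + 1 + 0 + 0 + 0 + 0 + 1 + 0 = 3 ≡ 1 (mod 2).
  s_2 = 1 + 1 + 1 + 1 + 0 + 0 + 1 + 0 = 5 ≡ 1 (mod 2).
  s_3 = 0 + 0 + 1 + 1 + 0 + 0 + 1 + 0 = 3 ≡ 1 (mod 2).
  s_4 = 0 + 0 + 1 + 1 + 1 + 0 + 0 + 0 = 3 ≡ 1 (mod 2).
s = (1, 1, 1, 1)^T — this equals column 15 of H (binary 1111), so error is at position 15.
Correct: flip bit 15 of r = 000111111000010 to get c = 000111111000011.


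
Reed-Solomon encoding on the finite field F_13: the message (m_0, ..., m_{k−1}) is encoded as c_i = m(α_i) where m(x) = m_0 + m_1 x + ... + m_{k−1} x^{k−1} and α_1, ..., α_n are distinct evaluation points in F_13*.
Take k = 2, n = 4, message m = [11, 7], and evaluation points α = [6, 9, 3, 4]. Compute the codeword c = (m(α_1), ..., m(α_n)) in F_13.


c = [1, 9, 6, 0]

Message polynomial: m(x) = 11 + 7·x (mod 13).
For each evaluation point α_i, compute m(α_i) mod 13:
  α_1 = 6: Horner steps 7 → 1, so m(6) = 1.
  α_2 = 9: Horner steps 7 → 9, so m(9) = 9.
  α_3 = 3: Horner steps 7 → 6, so m(3) = 6.
  α_4 = 4: Horner steps 7 → 0, so m(4) = 0.
Codeword c = [1, 9, 6, 0] ∈ F_13^4.


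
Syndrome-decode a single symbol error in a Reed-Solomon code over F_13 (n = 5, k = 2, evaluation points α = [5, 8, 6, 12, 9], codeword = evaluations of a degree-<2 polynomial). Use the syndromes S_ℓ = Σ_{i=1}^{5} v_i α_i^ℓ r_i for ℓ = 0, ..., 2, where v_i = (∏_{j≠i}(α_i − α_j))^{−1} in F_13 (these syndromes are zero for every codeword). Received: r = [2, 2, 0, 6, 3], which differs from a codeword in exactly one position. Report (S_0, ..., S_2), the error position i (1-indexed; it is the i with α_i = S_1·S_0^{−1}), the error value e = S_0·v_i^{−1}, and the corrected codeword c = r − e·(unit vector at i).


S = (7, 9, 6), error at position 1, error magnitude e = 3, c = [12, 2, 0, 6, 3].

Step 1: column multipliers v_i = (∏_{j≠i}(α_i − α_j))^{−1} mod 13.
  i = 1 (α = 5): (5−8)(5−6)(5−12)(5−9) = (−3)·(−1)·(−7)·(−4) = 84 ≡ 6, so v_1 = 6^{−1} = 11 (mod 13).
  i = 2 (α = 8): (8−5)(8−6)(8−12)(8−9) = 3·2·(−4)·(−1) = 24 ≡ 11, so v_2 = 11^{−1} = 6 (mod 13).
  i = 3 (α = 6): (6−5)(6−8)(6−12)(6−9) = 1·(−2)·(−6)·(−3) = −36 ≡ 3, so v_3 = 3^{−1} = 9 (mod 13).
  i = 4 (α = 12): (12−5)(12−8)(12−6)(12−9) = 7·4·6·3 = 504 ≡ 10, so v_4 = 10^{−1} = 4 (mod 13).
  i = 5 (α = 9): (9−5)(9−8)(9−6)(9−12) = 4·1·3·(−3) = −36 ≡ 3, so v_5 = 3^{−1} = 9 (mod 13).
  v = [11, 6, 9, 4, 9].
Step 2: syndromes of r = [2, 2, 0, 6, 3] (all sums mod 13).
  S_0 = Σ v_i r_i = 11·2 + 6·2 + 9·0 + 4·6 + 9·3 = 85 ≡ 7.
  S_1 = Σ v_i α_i r_i = 11·5·2 + 6·8·2 + 9·6·0 + 4·12·6 + 9·9·3 = 737 ≡ 9.
  α_i^2 mod 13 = [12, 12, 10, 1, 3].
  S_2 = Σ v_i α_i^2 r_i = 11·12·2 + 6·12·2 + 9·10·0 + 4·1·6 + 9·3·3 = 513 ≡ 6.
  S = (7, 9, 6) ≠ 0, so r is not a codeword (an error is present).
Step 3: locate the error. For a single error e at position i, S_ℓ = v_i·e·α_i^ℓ, so α_err = S_1/S_0.
  S_0^{−1} = 7^{−1} = 2 (mod 13), so α_err = 9·2 = 18 ≡ 5 = α_1. Error position i = 1.
  Consistency check: S_2/S_1 = 6·3 = 18 ≡ 5 = α_err ✓ (single-error assumption holds).
Step 4: error magnitude e = S_0/v_1 = S_0·∏_{j≠1}(α_1 − α_j) = 7·6 = 42 ≡ 3 (mod 13).
Step 5: correct position 1: c_1 = r_1 − e = 2 − 3 ≡ 12 (mod 13). Hence c = [12, 2, 0, 6, 3].
  Check: interpolating c through the α_i gives m(x) = 7 + 1·x (degree < 2) with m(α_i) = c_i for every i, so c is indeed a codeword.


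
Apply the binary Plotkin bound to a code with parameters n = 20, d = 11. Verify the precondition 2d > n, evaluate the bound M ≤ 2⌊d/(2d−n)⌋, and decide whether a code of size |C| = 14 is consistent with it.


Plotkin bound M ≤ 10; given |C| = 14 > bound (violated).

Check applicability: 2d = 22, n = 20.
2d − n = 2 > 0, so Plotkin applies.
Compute d/(2d−n) = 11/2 ≈ 5.5000.
⌊d/(2d−n)⌋ = 5.
Plotkin bound: M ≤ 2·5 = 10.
Given |C| = 14, check: VIOLATED.
This |C| is above the Plotkin bound, so no binary code with n = 20, d = 11 and 14 codewords exists.


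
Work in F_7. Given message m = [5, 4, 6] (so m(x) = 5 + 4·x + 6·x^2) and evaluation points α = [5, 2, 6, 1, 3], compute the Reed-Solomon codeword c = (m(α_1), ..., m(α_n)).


c = [0, 2, 0, 1, 1]

Message polynomial: m(x) = 5 + 4·x + 6·x^2 (mod 7).
For each evaluation point α_i, compute m(α_i) mod 7:
  α_1 = 5: Horner steps 6 → 6 → 0, so m(5) = 0.
  α_2 = 2: Horner steps 6 → 2 → 2, so m(2) = 2.
  α_3 = 6: Horner steps 6 → 5 → 0, so m(6) = 0.
  α_4 = 1: Horner steps 6 → 3 → 1, so m(1) = 1.
  α_5 = 3: Horner steps 6 → 1 → 1, so m(3) = 1.
Codeword c = [0, 2, 0, 1, 1] ∈ F_7^5.


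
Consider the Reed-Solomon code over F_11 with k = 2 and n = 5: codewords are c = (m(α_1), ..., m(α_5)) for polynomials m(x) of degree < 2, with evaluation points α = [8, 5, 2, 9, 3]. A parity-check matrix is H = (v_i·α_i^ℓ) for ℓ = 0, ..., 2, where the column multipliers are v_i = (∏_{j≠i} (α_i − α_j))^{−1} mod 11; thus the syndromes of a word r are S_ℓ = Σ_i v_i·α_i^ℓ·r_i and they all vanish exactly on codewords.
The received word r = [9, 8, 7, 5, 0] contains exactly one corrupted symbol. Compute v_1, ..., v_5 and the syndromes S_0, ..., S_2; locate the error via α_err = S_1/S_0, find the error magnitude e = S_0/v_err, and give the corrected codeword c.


S = (1, 9, 4), error at position 4, error magnitude e = 3, c = [9, 8, 7, 2, 0].

Step 1: column multipliers v_i = (∏_{j≠i}(α_i − α_j))^{−1} mod 11.
  i = 1 (α = 8): (8−5)(8−2)(8−9)(8−3) = 3·6·(−1)·5 = −90 ≡ 9, so v_1 = 9^{−1} = 5 (mod 11).
  i = 2 (α = 5): (5−8)(5−2)(5−9)(5−3) = (−3)·3·(−4)·2 = 72 ≡ 6, so v_2 = 6^{−1} = 2 (mod 11).
  i = 3 (α = 2): (2−8)(2−5)(2−9)(2−3) = (−6)·(−3)·(−7)·(−1) = 126 ≡ 5, so v_3 = 5^{−1} = 9 (mod 11).
  i = 4 (α = 9): (9−8)(9−5)(9−2)(9−3) = 1·4·7·6 = 168 ≡ 3, so v_4 = 3^{−1} = 4 (mod 11).
  i = 5 (α = 3): (3−8)(3−5)(3−2)(3−9) = (−5)·(−2)·1·(−6) = −60 ≡ 6, so v_5 = 6^{−1} = 2 (mod 11).
  v = [5, 2, 9, 4, 2].
Step 2: syndromes of r = [9, 8, 7, 5, 0] (all sums mod 11).
  S_0 = Σ v_i r_i = 5·9 + 2·8 + 9·7 + 4·5 + 2·0 = 144 ≡ 1.
  S_1 = Σ v_i α_i r_i = 5·8·9 + 2·5·8 + 9·2·7 + 4·9·5 + 2·3·0 = 746 ≡ 9.
  α_i^2 mod 11 = [9, 3, 4, 4, 9].
  S_2 = Σ v_i α_i^2 r_i = 5·9·9 + 2·3·8 + 9·4·7 + 4·4·5 + 2·9·0 = 785 ≡ 4.
  S = (1, 9, 4) ≠ 0, so r is not a codeword (an error is present).
Step 3: locate the error. For a single error e at position i, S_ℓ = v_i·e·α_i^ℓ, so α_err = S_1/S_0.
  S_0^{−1} = 1^{−1} = 1 (mod 11), so α_err = 9·1 = 9 ≡ 9 = α_4. Error position i = 4.
  Consistency check: S_2/S_1 = 4·5 = 20 ≡ 9 = α_err ✓ (single-error assumption holds).
Step 4: error magnitude e = S_0/v_4 = S_0·∏_{j≠4}(α_4 − α_j) = 1·3 = 3 ≡ 3 (mod 11).
Step 5: correct position 4: c_4 = r_4 − e = 5 − 3 ≡ 2 (mod 11). Hence c = [9, 8, 7, 2, 0].
  Check: interpolating c through the α_i gives m(x) = 10 + 4·x (degree < 2) with m(α_i) = c_i for every i, so c is indeed a codeword.


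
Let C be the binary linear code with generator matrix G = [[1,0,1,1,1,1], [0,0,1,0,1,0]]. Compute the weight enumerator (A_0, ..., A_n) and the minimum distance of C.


Weight distribution: A_0 = 1, A_2 = 1, A_3 = 1, A_5 = 1. Minimum distance d = 2.

Enumerate all 2^2 = 4 messages m ∈ F_2^2.
For each, compute codeword c = mG in F_2^6, then tally its weight.
  m = 00 → c = 000000, weight = 0.
  m = 10 → c = 101111, weight = 5.
  m = 01 → c = 001010, weight = 2.
  m = 11 → c = 100101, weight = 3.
Tally weights:
  weight 0: 1 codewords.
  weight 2: 1 codewords.
  weight 3: 1 codewords.
  weight 5: 1 codewords.
Minimum distance d = smallest w > 0 with A_w > 0 = 2.
Sanity: Σ A_w = 4 = 2^2 = 4 ✓.


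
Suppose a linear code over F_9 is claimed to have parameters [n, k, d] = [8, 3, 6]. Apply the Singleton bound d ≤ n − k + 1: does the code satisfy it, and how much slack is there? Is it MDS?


Singleton RHS = n − k + 1 = 6, slack = 0, bound satisfied, MDS.

Singleton bound: d ≤ n − k + 1.
Here n = 8, k = 3, so n − k + 1 = 6.
Given d = 6, check d ≤ 6: YES.
Slack = (n − k + 1) − d = 0.
The code is MDS (slack = 0).
Description: the claimed parameters are [8, 3, 6]_9; such a code would be MDS (meets Singleton bound).


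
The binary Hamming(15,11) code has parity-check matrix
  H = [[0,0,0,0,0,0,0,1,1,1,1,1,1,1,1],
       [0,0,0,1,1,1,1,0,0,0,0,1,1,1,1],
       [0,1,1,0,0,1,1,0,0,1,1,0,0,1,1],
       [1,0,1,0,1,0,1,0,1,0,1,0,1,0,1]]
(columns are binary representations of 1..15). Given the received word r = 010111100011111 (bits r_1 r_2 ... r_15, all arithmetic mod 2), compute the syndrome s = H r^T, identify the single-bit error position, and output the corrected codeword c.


s = (1, 0, 0, 1)^T, error position = 9, corrected codeword c = 010111101011111

Compute s = H r^T mod 2 one row at a time:
  s_1 = 0 + 0 + 0 + 1 + 1 + 1 + 1 + 1 = 5 ≡ 1 (mod 2).
  s_2 = 1 + 1 + 1 + 1 + 1 + 1 + 1 + 1 = 8 ≡ 0 (mod 2).
  s_3 = 1 + 0 + 1 + 1 + 0 + 1 + 1 + 1 = 6 ≡ 0 (mod 2).
  s_4 = 0 + 0 + 1 + 1 + 0 + 1 + 1 + 1 = 5 ≡ 1 (mod 2).
s = (1, 0, 0, 1)^T — this equals column 9 of H (binary 1001), so error is at position 9.
Correct: flip bit 9 of r = 010111100011111 to get c = 010111101011111.


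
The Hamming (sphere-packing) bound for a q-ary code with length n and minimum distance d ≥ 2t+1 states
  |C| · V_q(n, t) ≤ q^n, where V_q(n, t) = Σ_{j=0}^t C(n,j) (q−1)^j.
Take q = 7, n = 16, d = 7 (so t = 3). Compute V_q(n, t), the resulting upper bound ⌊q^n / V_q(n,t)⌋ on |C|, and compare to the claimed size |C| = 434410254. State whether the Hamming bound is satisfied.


V_q(n, t) = 125377, q^n = 33232930569601, Hamming bound = 265064011, |C| = 434410254 > bound (violated).

Step 1: Compute V_q(n, t) = Σ_{j=0}^3 C(n, j) (q−1)^j.
  j = 0: C(16,0)·(6)^0 = 1·1 = 1.
  j = 1: C(16,1)·(6)^1 = 16·6 = 96.
  j = 2: C(16,2)·(6)^2 = 120·36 = 4320.
  j = 3: C(16,3)·(6)^3 = 560·216 = 120960.
  V_q(n, t) = 1 + 96 + 4320 + 120960 = 125377.
Step 2: q^n = 7^16 = 33232930569601.
Step 3: Hamming bound ⌊q^n / V_q(n,t)⌋ = ⌊33232930569601/125377⌋ = 265064011.
Step 4: Compare |C| = 434410254 to 265064011: violated.
The claimed |C| lies above the Hamming bound, so no 7-ary code of length 16 with d ≥ 7 can have 434410254 codewords.


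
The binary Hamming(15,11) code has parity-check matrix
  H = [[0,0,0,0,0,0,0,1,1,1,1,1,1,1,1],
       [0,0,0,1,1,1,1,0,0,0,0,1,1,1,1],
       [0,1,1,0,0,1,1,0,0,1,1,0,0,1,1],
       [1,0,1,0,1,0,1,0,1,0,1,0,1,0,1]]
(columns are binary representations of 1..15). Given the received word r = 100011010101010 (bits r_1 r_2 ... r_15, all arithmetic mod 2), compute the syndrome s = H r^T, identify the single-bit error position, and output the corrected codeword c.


s = (0, 0, 1, 0)^T, error position = 2, corrected codeword c = 110011010101010

Compute s = H r^T mod 2 one row at a time:
  s_1 = 1 + 0 + 1 + 0 + 1 + 0 + 1 + 0 = 4 ≡ 0 (mod 2).
  s_2 = 0 + 1 + 1 + 0 + 1 + 0 + 1 + 0 = 4 ≡ 0 (mod 2).
  s_3 = 0 + 0 + 1 + 0 + 1 + 0 + 1 + 0 = 3 ≡ 1 (mod 2).
  s_4 = 1 + 0 + 1 + 0 + 0 + 0 + 0 + 0 = 2 ≡ 0 (mod 2).
s = (0, 0, 1, 0)^T — this equals column 2 of H (binary 0010), so error is at position 2.
Correct: flip bit 2 of r = 100011010101010 to get c = 110011010101010.


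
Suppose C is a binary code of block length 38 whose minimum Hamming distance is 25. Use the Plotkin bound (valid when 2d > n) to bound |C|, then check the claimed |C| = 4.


Plotkin bound M ≤ 4; given |C| = 4 ≤ bound (satisfied).

Check applicability: 2d = 50, n = 38.
2d − n = 12 > 0, so Plotkin applies.
Compute d/(2d−n) = 25/12 ≈ 2.0833.
⌊d/(2d−n)⌋ = 2.
Plotkin bound: M ≤ 2·2 = 4.
Given |C| = 4, check: satisfied.
This |C| is at the Plotkin bound.


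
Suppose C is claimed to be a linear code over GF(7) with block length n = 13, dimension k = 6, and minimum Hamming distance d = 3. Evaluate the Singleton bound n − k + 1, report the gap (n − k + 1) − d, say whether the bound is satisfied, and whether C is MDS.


Singleton RHS = n − k + 1 = 8, slack = 5, bound satisfied, not MDS.

Singleton bound: d ≤ n − k + 1.
Here n = 13, k = 6, so n − k + 1 = 8.
Given d = 3, check d ≤ 8: YES.
Slack = (n − k + 1) − d = 5.
The code is NOT MDS (slack = 5 > 0).
Description: the claimed parameters are [13, 6, 3]_7; such a code would be non-MDS.


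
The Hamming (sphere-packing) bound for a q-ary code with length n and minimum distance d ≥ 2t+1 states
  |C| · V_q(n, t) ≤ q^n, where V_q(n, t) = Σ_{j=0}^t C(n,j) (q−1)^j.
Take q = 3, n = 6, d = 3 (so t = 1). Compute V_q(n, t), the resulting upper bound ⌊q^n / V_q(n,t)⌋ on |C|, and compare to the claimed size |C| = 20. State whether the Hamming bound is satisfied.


V_q(n, t) = 13, q^n = 729, Hamming bound = 56, |C| = 20 ≤ bound (satisfied).

Step 1: Compute V_q(n, t) = Σ_{j=0}^1 C(n, j) (q−1)^j.
  j = 0: C(6,0)·(2)^0 = 1·1 = 1.
  j = 1: C(6,1)·(2)^1 = 6·2 = 12.
  V_q(n, t) = 1 + 12 = 13.
Step 2: q^n = 3^6 = 729.
Step 3: Hamming bound ⌊q^n / V_q(n,t)⌋ = ⌊729/13⌋ = 56.
Step 4: Compare |C| = 20 to 56: satisfied.
The claimed |C| lies below the Hamming bound.


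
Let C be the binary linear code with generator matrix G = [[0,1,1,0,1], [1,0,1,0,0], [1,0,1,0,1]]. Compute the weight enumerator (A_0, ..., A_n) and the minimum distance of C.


Weight distribution: A_0 = 1, A_1 = 1, A_2 = 3, A_3 = 3. Minimum distance d = 1.

Enumerate all 2^3 = 8 messages m ∈ F_2^3.
For each, compute codeword c = mG in F_2^5, then tally its weight.
  m = 000 → c = 00000, weight = 0.
  m = 100 → c = 01101, weight = 3.
  m = 010 → c = 10100, weight = 2.
  m = 110 → c = 11001, weight = 3.
  m = 001 → c = 10101, weight = 3.
  m = 101 → c = 11000, weight = 2.
  m = 011 → c = 00001, weight = 1.
  m = 111 → c = 01100, weight = 2.
Tally weights:
  weight 0: 1 codewords.
  weight 1: 1 codewords.
  weight 2: 3 codewords.
  weight 3: 3 codewords.
Minimum distance d = smallest w > 0 with A_w > 0 = 1.
Sanity: Σ A_w = 8 = 2^3 = 8 ✓.


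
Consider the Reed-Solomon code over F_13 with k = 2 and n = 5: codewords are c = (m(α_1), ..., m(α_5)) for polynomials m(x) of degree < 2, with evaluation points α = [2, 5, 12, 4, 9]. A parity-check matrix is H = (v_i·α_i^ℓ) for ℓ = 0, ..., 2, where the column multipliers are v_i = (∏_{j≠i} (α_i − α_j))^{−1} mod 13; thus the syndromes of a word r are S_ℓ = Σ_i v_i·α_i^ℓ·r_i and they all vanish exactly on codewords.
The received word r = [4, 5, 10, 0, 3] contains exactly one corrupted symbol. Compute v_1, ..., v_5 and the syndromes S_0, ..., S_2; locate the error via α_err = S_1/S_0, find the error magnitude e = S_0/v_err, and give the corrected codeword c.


S = (12, 8, 1), error at position 2, error magnitude e = 7, c = [4, 11, 10, 0, 3].

Step 1: column multipliers v_i = (∏_{j≠i}(α_i − α_j))^{−1} mod 13.
  i = 1 (α = 2): (2−5)(2−12)(2−4)(2−9) = (−3)·(−10)·(−2)·(−7) = 420 ≡ 4, so v_1 = 4^{−1} = 10 (mod 13).
  i = 2 (α = 5): (5−2)(5−12)(5−4)(5−9) = 3·(−7)·1·(−4) = 84 ≡ 6, so v_2 = 6^{−1} = 11 (mod 13).
  i = 3 (α = 12): (12−2)(12−5)(12−4)(12−9) = 10·7·8·3 = 1680 ≡ 3, so v_3 = 3^{−1} = 9 (mod 13).
  i = 4 (α = 4): (4−2)(4−5)(4−12)(4−9) = 2·(−1)·(−8)·(−5) = −80 ≡ 11, so v_4 = 11^{−1} = 6 (mod 13).
  i = 5 (α = 9): (9−2)(9−5)(9−12)(9−4) = 7·4·(−3)·5 = −420 ≡ 9, so v_5 = 9^{−1} = 3 (mod 13).
  v = [10, 11, 9, 6, 3].
Step 2: syndromes of r = [4, 5, 10, 0, 3] (all sums mod 13).
  S_0 = Σ v_i r_i = 10·4 + 11·5 + 9·10 + 6·0 + 3·3 = 194 ≡ 12.
  S_1 = Σ v_i α_i r_i = 10·2·4 + 11·5·5 + 9·12·10 + 6·4·0 + 3·9·3 = 1516 ≡ 8.
  α_i^2 mod 13 = [4, 12, 1, 3, 3].
  S_2 = Σ v_i α_i^2 r_i = 10·4·4 + 11·12·5 + 9·1·10 + 6·3·0 + 3·3·3 = 937 ≡ 1.
  S = (12, 8, 1) ≠ 0, so r is not a codeword (an error is present).
Step 3: locate the error. For a single error e at position i, S_ℓ = v_i·e·α_i^ℓ, so α_err = S_1/S_0.
  S_0^{−1} = 12^{−1} = 12 (mod 13), so α_err = 8·12 = 96 ≡ 5 = α_2. Error position i = 2.
  Consistency check: S_2/S_1 = 1·5 = 5 ≡ 5 = α_err ✓ (single-error assumption holds).
Step 4: error magnitude e = S_0/v_2 = S_0·∏_{j≠2}(α_2 − α_j) = 12·6 = 72 ≡ 7 (mod 13).
Step 5: correct position 2: c_2 = r_2 − e = 5 − 7 ≡ 11 (mod 13). Hence c = [4, 11, 10, 0, 3].
  Check: interpolating c through the α_i gives m(x) = 8 + 11·x (degree < 2) with m(α_i) = c_i for every i, so c is indeed a codeword.


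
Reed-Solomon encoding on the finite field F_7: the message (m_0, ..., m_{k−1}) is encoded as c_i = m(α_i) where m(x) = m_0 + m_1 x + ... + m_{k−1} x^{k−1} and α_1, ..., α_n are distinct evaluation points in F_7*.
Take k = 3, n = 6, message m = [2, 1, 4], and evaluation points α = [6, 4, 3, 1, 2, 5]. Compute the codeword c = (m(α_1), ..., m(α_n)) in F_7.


c = [5, 0, 6, 0, 6, 2]

Message polynomial: m(x) = 2 + 1·x + 4·x^2 (mod 7).
For each evaluation point α_i, compute m(α_i) mod 7:
  α_1 = 6: Horner steps 4 → 4 → 5, so m(6) = 5.
  α_2 = 4: Horner steps 4 → 3 → 0, so m(4) = 0.
  α_3 = 3: Horner steps 4 → 6 → 6, so m(3) = 6.
  α_4 = 1: Horner steps 4 → 5 → 0, so m(1) = 0.
  α_5 = 2: Horner steps 4 → 2 → 6, so m(2) = 6.
  α_6 = 5: Horner steps 4 → 0 → 2, so m(5) = 2.
Codeword c = [5, 0, 6, 0, 6, 2] ∈ F_7^6.


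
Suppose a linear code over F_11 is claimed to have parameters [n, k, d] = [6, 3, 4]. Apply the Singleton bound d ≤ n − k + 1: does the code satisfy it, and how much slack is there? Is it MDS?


Singleton RHS = n − k + 1 = 4, slack = 0, bound satisfied, MDS.

Singleton bound: d ≤ n − k + 1.
Here n = 6, k = 3, so n − k + 1 = 4.
Given d = 4, check d ≤ 4: YES.
Slack = (n − k + 1) − d = 0.
The code is MDS (slack = 0).
Description: the claimed parameters are [6, 3, 4]_11; such a code would be MDS (meets Singleton bound).
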